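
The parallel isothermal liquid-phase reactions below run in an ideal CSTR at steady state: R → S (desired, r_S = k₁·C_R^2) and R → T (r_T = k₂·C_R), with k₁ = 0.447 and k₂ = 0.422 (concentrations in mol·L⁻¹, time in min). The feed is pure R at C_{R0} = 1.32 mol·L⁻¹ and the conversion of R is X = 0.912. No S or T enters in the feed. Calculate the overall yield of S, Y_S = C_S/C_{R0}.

0.0999

Exit C_R = C_{R0}(1−X) = 1.32×0.0880 = 0.1162 mol·L⁻¹.
Rates in a CSTR are evaluated at the outlet concentration: r_S = 0.447×0.1162^2 = 0.006031, r_T = 0.422×0.1162 = 0.04902.
Fraction of consumed R going to S: r_S/(r_S+r_T) = 0.1096.
C_S = 0.1096·C_{R0}·X = 0.1096×1.32×0.912 = 0.132 mol·L⁻¹; Y_S = C_S/C_{R0} = 0.0999.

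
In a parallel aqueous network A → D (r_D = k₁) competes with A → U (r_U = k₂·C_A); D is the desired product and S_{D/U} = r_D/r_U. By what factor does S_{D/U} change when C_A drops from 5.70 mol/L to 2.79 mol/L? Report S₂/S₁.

S_{D/U} = (k₁/k₂)·C_A⁻¹, so S₂/S₁ = (C_{A,2}/C_{A,1})⁻¹.
= 5.70/2.79 = 2.04.

2.04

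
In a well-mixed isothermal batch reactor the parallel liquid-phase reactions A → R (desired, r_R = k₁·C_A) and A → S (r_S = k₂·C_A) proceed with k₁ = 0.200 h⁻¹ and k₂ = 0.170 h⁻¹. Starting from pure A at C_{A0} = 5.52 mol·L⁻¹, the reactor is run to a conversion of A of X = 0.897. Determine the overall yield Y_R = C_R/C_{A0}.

C_A = C_{A0}(1−X) = 0.5686 mol·L⁻¹.
Both paths are first order in A, so the instantaneous fraction to R is constant: dC_R/d(−C_A) = k₁/(k₁+k₂) = 0.5405.
C_R = 0.5405·(C_{A0}−C_A) = 0.5405×4.951 = 2.68 mol·L⁻¹.
Y_R = C_R/C_{A0} = 2.676/5.52 = 0.485.

0.485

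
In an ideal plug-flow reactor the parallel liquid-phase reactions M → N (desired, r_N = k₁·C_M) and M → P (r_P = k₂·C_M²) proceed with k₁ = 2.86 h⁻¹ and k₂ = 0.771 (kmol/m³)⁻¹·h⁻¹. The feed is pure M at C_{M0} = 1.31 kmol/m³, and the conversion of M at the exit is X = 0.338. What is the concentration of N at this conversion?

C_M = C_{M0}(1−X) = 0.8672 kmol/m³.
Along a PFR/batch, dC_N/dC_M = −r_N/(r_N+r_P) = −k₁/(k₁+k₂·C_M).
Integrating from C_{M0} to C_M: C_N = (2.86/0.771)·ln[(2.86+0.771·1.31)/(2.86+0.771·0.867)] = 3.709·ln(3.870/3.529) = 0.3426 kmol/m³.

0.343 kmol/m³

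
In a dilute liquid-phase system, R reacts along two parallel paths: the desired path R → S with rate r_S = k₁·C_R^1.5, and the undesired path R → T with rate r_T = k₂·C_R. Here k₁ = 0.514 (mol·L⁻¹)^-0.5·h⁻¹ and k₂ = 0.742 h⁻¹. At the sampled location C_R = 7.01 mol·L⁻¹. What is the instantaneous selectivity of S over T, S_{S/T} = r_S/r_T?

S_{S/T} = r_S/r_T = (k₁·C_R^1.5)/(k₂·C_R) = (k₁/k₂)·C_R^0.5.
= (0.514×7.010^1.5) / (0.742×7.010) = 9.540/5.201 = 1.83.

1.83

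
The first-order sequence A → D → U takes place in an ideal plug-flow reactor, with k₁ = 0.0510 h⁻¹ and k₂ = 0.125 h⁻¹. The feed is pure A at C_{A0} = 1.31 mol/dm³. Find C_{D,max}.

0.288 mol/dm³

At the optimum, C_{D,max}/C_{A0} = (k₁/k₂)^[k₂/(k₂−k₁)].
= (0.0510/0.125)^(0.125/(0.125−0.0510)) = (0.4080)^(1.689) = 0.2200.
C_{D,max} = 0.2200×1.31 = 0.288 mol/dm³.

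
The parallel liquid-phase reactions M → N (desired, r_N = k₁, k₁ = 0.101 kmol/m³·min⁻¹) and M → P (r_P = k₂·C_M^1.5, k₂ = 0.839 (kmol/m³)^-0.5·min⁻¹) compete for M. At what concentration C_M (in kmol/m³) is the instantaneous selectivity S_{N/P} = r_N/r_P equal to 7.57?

S_{N/P} = (k₁/k₂)·C_M^-1.5 ⇒ C_M = (S·k₂/k₁)^(1/(-1.5)).
= (7.57×0.839/0.101)^(-0.6667) = (62.88)^(-0.6667) = 0.0632 kmol/m³.

0.0632 kmol/m³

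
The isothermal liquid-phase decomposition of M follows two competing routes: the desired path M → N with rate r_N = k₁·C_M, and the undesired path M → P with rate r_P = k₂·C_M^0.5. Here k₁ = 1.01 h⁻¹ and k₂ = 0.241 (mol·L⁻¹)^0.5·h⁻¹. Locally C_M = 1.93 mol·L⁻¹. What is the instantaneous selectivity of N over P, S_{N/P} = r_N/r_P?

S_{N/P} = r_N/r_P = (k₁·C_M)/(k₂·C_M^0.5) = (k₁/k₂)·C_M^0.5.
= (1.01×1.930) / (0.241×1.930^0.5) = 1.949/0.3348 = 5.82.

5.82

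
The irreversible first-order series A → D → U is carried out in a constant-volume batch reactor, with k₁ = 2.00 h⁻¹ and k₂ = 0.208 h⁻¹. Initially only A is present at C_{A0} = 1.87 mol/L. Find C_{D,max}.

1.44 mol/L

For a first-order series the maximum intermediate yield is C_{D,max}/C_{A0} = (k₁/k₂)^[k₂/(k₂−k₁)].
= (2.00/0.208)^(0.208/(0.208−2.00)) = (9.615)^(-0.1161) = 0.7690.
C_{D,max} = 0.7690×1.87 = 1.44 mol/L.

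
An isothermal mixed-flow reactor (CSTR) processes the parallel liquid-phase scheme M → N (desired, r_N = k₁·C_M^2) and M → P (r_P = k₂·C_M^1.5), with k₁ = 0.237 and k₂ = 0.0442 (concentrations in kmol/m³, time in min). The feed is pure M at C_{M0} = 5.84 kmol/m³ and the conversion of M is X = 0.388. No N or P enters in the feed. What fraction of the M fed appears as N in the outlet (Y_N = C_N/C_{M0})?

Exit C_M = C_{M0}(1−X) = 5.84×0.612 = 3.574 kmol/m³.
In a CSTR the entire volume is at exit conditions, so r_N = 0.237×3.574^2 = 3.027 and r_P = 0.0442×3.574^1.5 = 0.2987.
Fraction of consumed M going to N: r_N/(r_N+r_P) = 0.9102.
C_N = 0.9102·C_{M0}·X = 0.9102×5.84×0.388 = 2.06 kmol/m³; Y_N = C_N/C_{M0} = 0.353.

0.353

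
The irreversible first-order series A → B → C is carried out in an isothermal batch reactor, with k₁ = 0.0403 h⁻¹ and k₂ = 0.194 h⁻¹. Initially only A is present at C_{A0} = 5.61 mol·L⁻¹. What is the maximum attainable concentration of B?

0.772 mol·L⁻¹

Evaluating C_B at t_opt = ln(k₂/k₁)/(k₂−k₁) gives C_{B,max}/C_{A0} = (k₁/k₂)^[k₂/(k₂−k₁)].
= (0.0403/0.194)^(0.194/(0.194−0.0403)) = (0.2077)^(1.262) = 0.1376.
C_{B,max} = 0.1376×5.61 = 0.772 mol·L⁻¹.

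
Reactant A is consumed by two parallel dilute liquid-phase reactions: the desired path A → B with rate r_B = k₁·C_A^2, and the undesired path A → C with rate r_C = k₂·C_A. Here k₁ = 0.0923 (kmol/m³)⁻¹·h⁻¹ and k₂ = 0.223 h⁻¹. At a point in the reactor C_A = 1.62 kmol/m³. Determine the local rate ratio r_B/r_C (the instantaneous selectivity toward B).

0.671

S_{B/C} = r_B/r_C = (k₁·C_A^2)/(k₂·C_A) = (k₁/k₂)·C_A.
= (0.0923×1.620^2) / (0.223×1.620) = 0.2422/0.3613 = 0.671.
Since the desired path is higher order in A, keeping C_A high (PFR or concentrated feed) favours B.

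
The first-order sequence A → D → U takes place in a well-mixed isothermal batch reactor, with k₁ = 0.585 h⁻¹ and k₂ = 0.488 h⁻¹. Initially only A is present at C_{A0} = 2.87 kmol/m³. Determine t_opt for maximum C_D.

1.87 h

Setting dC_D/dt = 0 gives t_opt = ln(k₂/k₁)/(k₂−k₁).
= ln(0.488/0.585)/(0.488−0.585) = ln(0.8342)/-0.09700 = -0.1813/-0.09700 = 1.87 h.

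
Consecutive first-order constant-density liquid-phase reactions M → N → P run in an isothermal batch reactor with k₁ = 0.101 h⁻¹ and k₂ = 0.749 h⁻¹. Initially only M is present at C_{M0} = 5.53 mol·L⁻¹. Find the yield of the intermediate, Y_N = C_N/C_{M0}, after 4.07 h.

For first-order series with pure M initially, C_N(t) = k₁C_{M0}/(k₂−k₁)·(e^(−k₁t) − e^(−k₂t)).
e^(−k₁t) = e^(−0.101×4.07) = e^(−0.4111) = 0.6629; e^(−k₂t) = e^(−3.048) = 0.04743.
C_N = 0.101×5.53/(0.749−0.101) × (0.6629−0.04743) = 0.8619×0.6155 = 0.5305 mol·L⁻¹.
Y_N = C_N/C_{M0} = 0.5305/5.53 = 0.0959.

0.0959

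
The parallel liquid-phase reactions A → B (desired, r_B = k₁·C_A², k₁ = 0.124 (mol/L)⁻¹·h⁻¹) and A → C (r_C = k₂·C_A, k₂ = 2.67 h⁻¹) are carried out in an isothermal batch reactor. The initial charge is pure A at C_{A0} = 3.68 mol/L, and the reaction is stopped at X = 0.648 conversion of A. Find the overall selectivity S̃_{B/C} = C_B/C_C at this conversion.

0.115

C_A = C_{A0}(1−X) = 1.295 mol/L.
Along a PFR/batch, dC_C/dC_A = −r_C/(r_B+r_C) = −k₂/(k₂+k₁·C_A).
Integrating from C_{A0} to C_A: C_C = (2.67/0.124)·ln[(2.67+0.124·3.68)/(2.67+0.124·1.30)] = 21.53·ln(3.126/2.831) = 2.139 mol/L.
Then C_B = (C_{A0}−C_A) − C_C = 2.385 − 2.139 = 0.2452 mol/L.
S̃_{B/C} = C_B/C_C = 0.2452/2.139 = 0.115.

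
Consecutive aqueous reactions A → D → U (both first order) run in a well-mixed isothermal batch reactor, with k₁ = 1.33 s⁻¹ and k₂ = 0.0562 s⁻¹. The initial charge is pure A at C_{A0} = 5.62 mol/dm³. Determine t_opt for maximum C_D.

Setting dC_D/dt = 0 gives t_opt = ln(k₂/k₁)/(k₂−k₁).
= ln(0.0562/1.33)/(0.0562−1.33) = ln(0.04226)/-1.274 = -3.164/-1.274 = 2.48 s.

2.48 s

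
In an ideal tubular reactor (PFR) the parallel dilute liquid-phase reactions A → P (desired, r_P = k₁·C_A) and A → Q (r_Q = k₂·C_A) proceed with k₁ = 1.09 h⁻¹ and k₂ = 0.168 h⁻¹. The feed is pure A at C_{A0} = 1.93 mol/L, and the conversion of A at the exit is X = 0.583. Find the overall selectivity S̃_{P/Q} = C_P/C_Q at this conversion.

C_A = C_{A0}(1−X) = 0.8048 mol/L.
Both paths are first order in A, so the instantaneous fraction to P is constant: dC_P/d(−C_A) = k₁/(k₁+k₂) = 0.8665.
C_P = 0.8665·(C_{A0}−C_A) = 0.8665×1.125 = 0.975 mol/L.
C_Q = (C_{A0}−C_A)−C_P = 0.1503 mol/L; S̃_{P/Q} = 0.9749/0.1503 = 6.49.

6.49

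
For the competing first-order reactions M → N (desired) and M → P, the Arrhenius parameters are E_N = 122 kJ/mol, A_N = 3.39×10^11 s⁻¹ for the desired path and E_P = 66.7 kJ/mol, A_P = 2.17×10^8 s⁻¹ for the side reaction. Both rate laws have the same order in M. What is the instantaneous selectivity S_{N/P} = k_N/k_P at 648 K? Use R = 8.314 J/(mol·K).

Since both paths have the same order in M, the concentration cancels and S_{N/P} = k_N/k_P = (A_N/A_P)·exp[(E_P−E_N)/(RT)].
(E_P−E_N)/(RT) = (66.7−122)×10³/(8.314×648) = -55300/5387 = -10.26.
k_N/k_P = (3.39×10^11/2.17×10^8)·exp(-10.26) = 1562 × 3.485×10^-5 = 0.0544.
Since E_N > E_P, raising the temperature improves selectivity toward N.

0.0544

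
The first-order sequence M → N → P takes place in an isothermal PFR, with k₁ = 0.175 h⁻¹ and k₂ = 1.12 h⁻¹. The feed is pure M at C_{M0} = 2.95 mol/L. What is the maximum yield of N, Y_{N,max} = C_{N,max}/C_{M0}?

For a first-order series the maximum intermediate yield is C_{N,max}/C_{M0} = (k₁/k₂)^[k₂/(k₂−k₁)].
= (0.175/1.12)^(1.12/(1.12−0.175)) = (0.1562)^(1.185) = 0.1108.

0.111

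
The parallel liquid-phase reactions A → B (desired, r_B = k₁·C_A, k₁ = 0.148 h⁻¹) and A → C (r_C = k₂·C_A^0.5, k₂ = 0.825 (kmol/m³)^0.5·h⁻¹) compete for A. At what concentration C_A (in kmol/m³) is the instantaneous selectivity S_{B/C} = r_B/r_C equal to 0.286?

2.54 kmol/m³

S_{B/C} = (k₁/k₂)·C_A^0.5 ⇒ C_A = (S·k₂/k₁)^(2).
= (0.286×0.825/0.148)^(2) = (1.594)^(2) = 2.54 kmol/m³.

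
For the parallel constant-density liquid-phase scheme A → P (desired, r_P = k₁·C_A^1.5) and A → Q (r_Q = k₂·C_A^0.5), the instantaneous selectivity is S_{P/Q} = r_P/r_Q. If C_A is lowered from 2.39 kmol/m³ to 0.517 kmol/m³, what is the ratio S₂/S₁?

0.216

S_{P/Q} = (k₁/k₂)·C_A, so S₂/S₁ = (C_{A,2}/C_{A,1}).
= 0.517/2.39 = 0.216.
Selectivity toward P falls as C_A falls — high-concentration operation is favoured.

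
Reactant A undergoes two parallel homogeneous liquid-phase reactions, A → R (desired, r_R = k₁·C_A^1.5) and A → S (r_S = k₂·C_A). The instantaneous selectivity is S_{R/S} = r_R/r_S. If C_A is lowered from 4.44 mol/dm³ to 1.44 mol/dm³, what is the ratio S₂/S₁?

0.569

S_{R/S} = (k₁/k₂)·C_A^0.5, so S₂/S₁ = (C_{A,2}/C_{A,1})^0.5.
= (1.44/4.44)^0.5 = (0.3243)^0.5 = 0.569.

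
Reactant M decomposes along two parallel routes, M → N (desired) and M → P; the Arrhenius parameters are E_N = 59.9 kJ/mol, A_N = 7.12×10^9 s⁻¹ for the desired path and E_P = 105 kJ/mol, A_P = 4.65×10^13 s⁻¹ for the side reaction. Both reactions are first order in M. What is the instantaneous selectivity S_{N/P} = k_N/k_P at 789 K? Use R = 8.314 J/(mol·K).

0.148

With equal orders, S_{N/P} = k_N/k_P = (A_N/A_P)·exp[(E_P−E_N)/(RT)].
(E_P−E_N)/(RT) = (105−59.9)×10³/(8.314×789) = 45100/6560 = 6.875.
k_N/k_P = (7.12×10^9/4.65×10^13)·exp(6.875) = 1.531×10^-4 × 968.0 = 0.148.
Since E_N < E_P, lowering the temperature improves selectivity toward N.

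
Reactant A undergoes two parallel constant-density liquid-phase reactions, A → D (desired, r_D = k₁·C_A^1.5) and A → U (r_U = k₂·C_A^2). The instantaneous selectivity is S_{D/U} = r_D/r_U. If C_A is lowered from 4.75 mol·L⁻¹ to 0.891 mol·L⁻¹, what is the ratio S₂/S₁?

2.31

S_{D/U} = (k₁/k₂)·C_A^-0.5, so S₂/S₁ = (C_{A,2}/C_{A,1})^-0.5.
= (0.891/4.75)^(-0.5) = (0.1876)^(-0.5) = 2.31.
Selectivity toward D rises as C_A falls — low-concentration operation is favoured.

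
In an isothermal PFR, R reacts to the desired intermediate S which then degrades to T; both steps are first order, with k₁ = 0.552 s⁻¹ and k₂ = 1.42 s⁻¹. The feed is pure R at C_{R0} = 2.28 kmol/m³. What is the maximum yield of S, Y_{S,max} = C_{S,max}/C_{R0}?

For a first-order series the maximum intermediate yield is C_{S,max}/C_{R0} = (k₁/k₂)^[k₂/(k₂−k₁)].
= (0.552/1.42)^(1.42/(1.42−0.552)) = (0.3887)^(1.636) = 0.2132.

0.213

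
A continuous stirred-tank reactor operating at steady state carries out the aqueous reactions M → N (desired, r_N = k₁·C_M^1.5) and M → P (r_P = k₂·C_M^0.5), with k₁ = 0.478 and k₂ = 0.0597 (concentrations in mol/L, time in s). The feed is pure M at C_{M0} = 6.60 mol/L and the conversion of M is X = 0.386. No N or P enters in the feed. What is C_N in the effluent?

Exit C_M = C_{M0}(1−X) = 6.60×0.614 = 4.052 mol/L.
A CSTR operates uniformly at the exit composition, giving r_N = 3.899 and r_P = 0.1202 (each k·C_M^n at C_M = 4.052).
Fraction of consumed M going to N: r_N/(r_N+r_P) = 0.9701.
C_N = 0.9701·C_{M0}·X = 0.9701×6.60×0.386 = 2.47 mol/L.

2.47 mol/L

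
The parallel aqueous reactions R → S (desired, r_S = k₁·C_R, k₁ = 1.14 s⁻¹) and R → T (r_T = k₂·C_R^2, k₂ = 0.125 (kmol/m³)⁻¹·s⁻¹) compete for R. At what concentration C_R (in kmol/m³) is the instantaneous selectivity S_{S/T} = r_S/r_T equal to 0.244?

37.4 kmol/m³

S_{S/T} = (k₁/k₂)·C_R⁻¹ ⇒ C_R = (S·k₂/k₁)^(-1).
= (0.244×0.125/1.14)^(-1) = (0.02675)^(-1) = 37.4 kmol/m³.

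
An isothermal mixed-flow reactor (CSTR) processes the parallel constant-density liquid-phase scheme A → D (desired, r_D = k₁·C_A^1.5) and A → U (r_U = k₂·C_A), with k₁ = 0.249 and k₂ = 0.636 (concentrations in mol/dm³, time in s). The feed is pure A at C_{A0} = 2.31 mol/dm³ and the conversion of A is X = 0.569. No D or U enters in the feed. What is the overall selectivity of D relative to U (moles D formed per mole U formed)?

Exit C_A = C_{A0}(1−X) = 2.31×0.431 = 0.9956 mol/dm³.
Rates in a CSTR are evaluated at the outlet concentration: r_D = 0.249×0.9956^1.5 = 0.2474, r_U = 0.636×0.9956 = 0.6332.
Overall selectivity = C_D/C_U = r_Dτ/(r_Uτ) = r_D/r_U = 0.391.

0.391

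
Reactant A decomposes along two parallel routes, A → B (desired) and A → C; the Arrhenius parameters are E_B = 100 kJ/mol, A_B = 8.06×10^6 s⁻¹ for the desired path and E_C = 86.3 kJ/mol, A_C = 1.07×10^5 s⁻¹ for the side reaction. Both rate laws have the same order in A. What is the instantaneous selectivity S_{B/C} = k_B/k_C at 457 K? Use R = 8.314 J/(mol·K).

k_B/k_C = (A_B/A_C)·exp[−(E_B−E_C)/(RT)] = (A_B/A_C)·exp[(E_C−E_B)/(RT)].
(E_C−E_B)/(RT) = (86.3−100)×10³/(8.314×457) = -13700/3799 = -3.606.
k_B/k_C = (8.06×10^6/1.07×10^5)·exp(-3.606) = 75.33 × 0.02717 = 2.05.

2.05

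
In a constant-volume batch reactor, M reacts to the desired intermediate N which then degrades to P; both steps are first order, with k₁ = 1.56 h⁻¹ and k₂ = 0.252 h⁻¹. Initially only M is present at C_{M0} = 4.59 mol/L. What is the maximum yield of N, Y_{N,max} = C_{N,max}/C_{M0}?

Evaluating C_N at t_opt = ln(k₂/k₁)/(k₂−k₁) gives C_{N,max}/C_{M0} = (k₁/k₂)^[k₂/(k₂−k₁)].
= (1.56/0.252)^(0.252/(0.252−1.56)) = (6.190)^(-0.1927) = 0.7038.

0.704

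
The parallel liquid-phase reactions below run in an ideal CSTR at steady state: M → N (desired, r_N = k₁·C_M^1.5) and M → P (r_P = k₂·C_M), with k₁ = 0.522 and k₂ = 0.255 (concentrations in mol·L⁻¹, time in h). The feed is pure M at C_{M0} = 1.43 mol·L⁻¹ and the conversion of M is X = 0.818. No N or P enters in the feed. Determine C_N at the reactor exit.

0.598 mol·L⁻¹

Exit C_M = C_{M0}(1−X) = 1.43×0.182 = 0.2603 mol·L⁻¹.
In a CSTR the entire volume is at exit conditions, so r_N = 0.522×0.2603^1.5 = 0.06931 and r_P = 0.255×0.2603 = 0.06637.
Fraction of consumed M going to N: r_N/(r_N+r_P) = 0.5108.
C_N = 0.5108·C_{M0}·X = 0.5108×1.43×0.818 = 0.598 mol·L⁻¹.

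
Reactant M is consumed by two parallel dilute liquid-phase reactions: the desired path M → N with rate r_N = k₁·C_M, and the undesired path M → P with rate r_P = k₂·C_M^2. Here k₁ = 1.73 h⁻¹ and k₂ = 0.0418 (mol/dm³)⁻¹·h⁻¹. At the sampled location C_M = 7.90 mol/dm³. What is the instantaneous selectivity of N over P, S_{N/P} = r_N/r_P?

5.24

S_{N/P} = r_N/r_P = (k₁·C_M)/(k₂·C_M^2) = (k₁/k₂)·C_M⁻¹.
= (1.73×7.900) / (0.0418×7.900^2) = 13.67/2.609 = 5.24.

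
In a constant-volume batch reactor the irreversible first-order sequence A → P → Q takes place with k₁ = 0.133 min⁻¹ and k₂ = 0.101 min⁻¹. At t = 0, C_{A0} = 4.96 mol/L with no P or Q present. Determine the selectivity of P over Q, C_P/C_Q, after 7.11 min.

The intermediate concentration in a first-order A→B→C sequence is C_P = k₁C_{A0}(e^(−k₁t) − e^(−k₂t))/(k₂−k₁).
e^(−k₁t) = e^(−0.133×7.11) = e^(−0.9456) = 0.3884; e^(−k₂t) = e^(−0.7181) = 0.4877.
C_P = 0.133×4.96/(0.101−0.133) × (0.3884−0.4877) = (-20.62)×(-0.09924) = 2.046 mol/L.
C_A = C_{A0}e^(−k₁t) = 1.927 mol/L, so C_Q = C_{A0}−C_A−C_P = 0.9876 mol/L; C_P/C_Q = 2.07.

2.07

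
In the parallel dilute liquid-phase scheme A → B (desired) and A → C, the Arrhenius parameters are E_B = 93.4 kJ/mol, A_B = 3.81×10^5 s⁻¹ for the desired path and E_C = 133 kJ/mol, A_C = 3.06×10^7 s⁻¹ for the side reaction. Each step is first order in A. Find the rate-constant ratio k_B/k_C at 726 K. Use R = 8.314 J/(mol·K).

8.80

k_B/k_C = (A_B/A_C)·exp[−(E_B−E_C)/(RT)] = (A_B/A_C)·exp[(E_C−E_B)/(RT)].
(E_C−E_B)/(RT) = (133−93.4)×10³/(8.314×726) = 39600/6036 = 6.561.
k_B/k_C = (3.81×10^5/3.06×10^7)·exp(6.561) = 0.01245 × 706.7 = 8.80.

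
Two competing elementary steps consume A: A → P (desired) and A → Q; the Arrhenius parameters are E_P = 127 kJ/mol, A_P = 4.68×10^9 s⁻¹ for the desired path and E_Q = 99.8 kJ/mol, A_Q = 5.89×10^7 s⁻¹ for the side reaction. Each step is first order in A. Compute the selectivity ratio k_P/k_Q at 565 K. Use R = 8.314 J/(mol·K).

With equal orders, S_{P/Q} = k_P/k_Q = (A_P/A_Q)·exp[(E_Q−E_P)/(RT)].
(E_Q−E_P)/(RT) = (99.8−127)×10³/(8.314×565) = -27200/4697 = -5.790.
k_P/k_Q = (4.68×10^9/5.89×10^7)·exp(-5.790) = 79.46 × 0.003057 = 0.243.

0.243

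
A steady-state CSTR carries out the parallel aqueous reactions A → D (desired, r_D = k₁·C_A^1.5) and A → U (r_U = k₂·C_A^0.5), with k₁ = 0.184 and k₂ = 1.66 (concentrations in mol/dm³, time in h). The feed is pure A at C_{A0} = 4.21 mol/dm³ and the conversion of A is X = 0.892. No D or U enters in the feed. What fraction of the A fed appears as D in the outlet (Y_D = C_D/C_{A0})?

Exit C_A = C_{A0}(1−X) = 4.21×0.108 = 0.4547 mol/dm³.
Rates in a CSTR are evaluated at the outlet concentration: r_D = 0.184×0.4547^1.5 = 0.05641, r_U = 1.66×0.4547^0.5 = 1.119.
Fraction of consumed A going to D: r_D/(r_D+r_U) = 0.04798.
C_D = 0.04798·C_{A0}·X = 0.04798×4.21×0.892 = 0.180 mol/dm³; Y_D = C_D/C_{A0} = 0.0428.

0.0428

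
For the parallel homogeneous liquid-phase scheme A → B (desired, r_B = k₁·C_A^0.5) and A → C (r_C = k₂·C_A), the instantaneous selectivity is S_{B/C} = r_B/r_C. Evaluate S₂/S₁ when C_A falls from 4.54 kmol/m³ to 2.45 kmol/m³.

1.36

S_{B/C} = (k₁/k₂)·C_A^-0.5, so S₂/S₁ = (C_{A,2}/C_{A,1})^-0.5.
= (2.45/4.54)^(-0.5) = (0.5396)^(-0.5) = 1.36.
Selectivity toward B rises as C_A falls — low-concentration operation is favoured.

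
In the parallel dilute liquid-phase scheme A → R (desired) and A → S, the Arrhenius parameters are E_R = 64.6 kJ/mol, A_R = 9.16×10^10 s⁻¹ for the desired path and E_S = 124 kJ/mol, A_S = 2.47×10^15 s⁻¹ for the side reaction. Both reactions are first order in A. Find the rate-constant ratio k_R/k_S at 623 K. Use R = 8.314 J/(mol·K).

3.55

k_R/k_S = (A_R/A_S)·exp[−(E_R−E_S)/(RT)] = (A_R/A_S)·exp[(E_S−E_R)/(RT)].
(E_S−E_R)/(RT) = (124−64.6)×10³/(8.314×623) = 59400/5180 = 11.47.
k_R/k_S = (9.16×10^10/2.47×10^15)·exp(11.47) = 3.709×10^-5 × 95609 = 3.55.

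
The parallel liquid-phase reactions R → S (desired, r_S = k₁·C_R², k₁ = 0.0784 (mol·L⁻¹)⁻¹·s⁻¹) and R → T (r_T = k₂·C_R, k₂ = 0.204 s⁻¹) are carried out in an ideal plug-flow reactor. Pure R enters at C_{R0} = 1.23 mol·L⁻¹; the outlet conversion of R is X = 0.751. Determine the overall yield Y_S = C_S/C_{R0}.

C_R = C_{R0}(1−X) = 0.3063 mol·L⁻¹.
Along a PFR/batch, dC_T/dC_R = −r_T/(r_S+r_T) = −k₂/(k₂+k₁·C_R).
Integrating from C_{R0} to C_R: C_T = (0.204/0.0784)·ln[(0.204+0.0784·1.23)/(0.204+0.0784·0.306)] = 2.602·ln(0.3004/0.2280) = 0.7177 mol·L⁻¹.
Then C_S = (C_{R0}−C_R) − C_T = 0.9237 − 0.7177 = 0.2060 mol·L⁻¹.
Y_S = C_S/C_{R0} = 0.2060/1.23 = 0.167.

0.167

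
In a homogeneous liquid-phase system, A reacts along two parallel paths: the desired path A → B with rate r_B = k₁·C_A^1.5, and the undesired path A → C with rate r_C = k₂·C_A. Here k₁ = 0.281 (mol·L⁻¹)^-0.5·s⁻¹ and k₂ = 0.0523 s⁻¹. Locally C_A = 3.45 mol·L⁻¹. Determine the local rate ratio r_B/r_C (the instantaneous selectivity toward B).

9.98

S_{B/C} = r_B/r_C = (k₁·C_A^1.5)/(k₂·C_A) = (k₁/k₂)·C_A^0.5.
= (0.281×3.450^1.5) / (0.0523×3.450) = 1.801/0.1804 = 9.98.
Since the desired path is higher order in A, keeping C_A high (PFR or concentrated feed) favours B.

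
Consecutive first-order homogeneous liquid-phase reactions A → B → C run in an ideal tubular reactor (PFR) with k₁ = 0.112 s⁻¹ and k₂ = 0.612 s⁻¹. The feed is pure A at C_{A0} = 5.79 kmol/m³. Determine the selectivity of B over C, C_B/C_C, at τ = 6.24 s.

0.269

Solving the coupled first-order balances gives C_B(τ) = [k₁/(k₂−k₁)]·C_{A0}·(e^(−k₁τ) − e^(−k₂τ)).
e^(−k₁τ) = e^(−0.112×6.24) = e^(−0.6989) = 0.4971; e^(−k₂τ) = e^(−3.819) = 0.02195.
C_B = 0.112×5.79/(0.612−0.112) × (0.4971−0.02195) = 1.297×0.4752 = 0.6163 kmol/m³.
C_A = C_{A0}e^(−k₁τ) = 2.878 kmol/m³, so C_C = C_{A0}−C_A−C_B = 2.295 kmol/m³; C_B/C_C = 0.269.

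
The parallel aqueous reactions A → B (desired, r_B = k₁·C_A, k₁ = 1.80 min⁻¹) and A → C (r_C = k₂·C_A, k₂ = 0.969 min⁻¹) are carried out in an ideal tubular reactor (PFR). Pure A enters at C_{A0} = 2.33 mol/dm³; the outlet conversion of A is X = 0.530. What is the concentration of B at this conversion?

C_A = C_{A0}(1−X) = 1.095 mol/dm³.
Both paths are first order in A, so the instantaneous fraction to B is constant: dC_B/d(−C_A) = k₁/(k₁+k₂) = 0.6501.
C_B = 0.6501·(C_{A0}−C_A) = 0.6501×1.235 = 0.803 mol/dm³.

0.803 mol/dm³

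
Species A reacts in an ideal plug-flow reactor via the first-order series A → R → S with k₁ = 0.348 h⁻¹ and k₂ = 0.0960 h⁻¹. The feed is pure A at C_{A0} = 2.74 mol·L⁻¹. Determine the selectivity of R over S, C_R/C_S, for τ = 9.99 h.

For first-order series with pure A initially, C_R(τ) = k₁C_{A0}/(k₂−k₁)·(e^(−k₁τ) − e^(−k₂τ)).
e^(−k₁τ) = e^(−0.348×9.99) = e^(−3.477) = 0.03091; e^(−k₂τ) = e^(−0.9590) = 0.3833.
C_R = 0.348×2.74/(0.0960−0.348) × (0.03091−0.3833) = (-3.784)×(-0.3523) = 1.333 mol·L⁻¹.
C_A = C_{A0}e^(−k₁τ) = 0.08471 mol·L⁻¹, so C_S = C_{A0}−C_A−C_R = 1.322 mol·L⁻¹; C_R/C_S = 1.01.

1.01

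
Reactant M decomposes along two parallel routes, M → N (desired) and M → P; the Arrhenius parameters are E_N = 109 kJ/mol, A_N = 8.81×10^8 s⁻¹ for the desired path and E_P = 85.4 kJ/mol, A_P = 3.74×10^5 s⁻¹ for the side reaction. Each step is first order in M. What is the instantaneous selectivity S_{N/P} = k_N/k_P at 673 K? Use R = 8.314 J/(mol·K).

34.7

k_N/k_P = (A_N/A_P)·exp[−(E_N−E_P)/(RT)] = (A_N/A_P)·exp[(E_P−E_N)/(RT)].
(E_P−E_N)/(RT) = (85.4−109)×10³/(8.314×673) = -23600/5595 = -4.218.
k_N/k_P = (8.81×10^8/3.74×10^5)·exp(-4.218) = 2356 × 0.01473 = 34.7.
Since E_N > E_P, raising the temperature improves selectivity toward N.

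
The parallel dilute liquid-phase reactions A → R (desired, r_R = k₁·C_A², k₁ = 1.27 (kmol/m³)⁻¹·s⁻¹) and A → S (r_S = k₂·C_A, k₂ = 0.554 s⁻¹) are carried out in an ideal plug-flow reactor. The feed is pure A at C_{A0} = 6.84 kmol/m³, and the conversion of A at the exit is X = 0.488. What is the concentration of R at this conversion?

C_A = C_{A0}(1−X) = 3.502 kmol/m³.
Along a PFR/batch, dC_S/dC_A = −r_S/(r_R+r_S) = −k₂/(k₂+k₁·C_A).
Integrating from C_{A0} to C_A: C_S = (0.554/1.27)·ln[(0.554+1.27·6.84)/(0.554+1.27·3.50)] = 0.4362·ln(9.241/5.002) = 0.2678 kmol/m³.
Then C_R = (C_{A0}−C_A) − C_S = 3.338 − 0.2678 = 3.070 kmol/m³.

3.07 kmol/m³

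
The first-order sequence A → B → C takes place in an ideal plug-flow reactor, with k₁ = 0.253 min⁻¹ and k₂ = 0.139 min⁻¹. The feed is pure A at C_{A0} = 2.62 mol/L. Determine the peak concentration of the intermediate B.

Evaluating C_B at τ_opt = ln(k₂/k₁)/(k₂−k₁) gives C_{B,max}/C_{A0} = (k₁/k₂)^[k₂/(k₂−k₁)].
= (0.253/0.139)^(0.139/(0.139−0.253)) = (1.820)^(-1.219) = 0.4818.
C_{B,max} = 0.4818×2.62 = 1.26 mol/L.

1.26 mol/L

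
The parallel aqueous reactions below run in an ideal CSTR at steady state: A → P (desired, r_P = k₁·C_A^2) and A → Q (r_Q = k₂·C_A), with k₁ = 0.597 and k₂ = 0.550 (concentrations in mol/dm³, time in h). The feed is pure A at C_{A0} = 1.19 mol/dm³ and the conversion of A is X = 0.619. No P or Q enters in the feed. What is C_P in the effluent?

0.243 mol/dm³

Exit C_A = C_{A0}(1−X) = 1.19×0.381 = 0.4534 mol/dm³.
A CSTR operates uniformly at the exit composition, giving r_P = 0.1227 and r_Q = 0.2494 (each k·C_A^n at C_A = 0.4534).
Fraction of consumed A going to P: r_P/(r_P+r_Q) = 0.3298.
C_P = 0.3298·C_{A0}·X = 0.3298×1.19×0.619 = 0.243 mol/dm³.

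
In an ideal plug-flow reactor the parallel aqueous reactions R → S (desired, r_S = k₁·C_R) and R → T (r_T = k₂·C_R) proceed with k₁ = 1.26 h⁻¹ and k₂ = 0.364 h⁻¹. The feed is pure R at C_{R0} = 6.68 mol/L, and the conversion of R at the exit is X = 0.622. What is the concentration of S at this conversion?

3.22 mol/L

C_R = C_{R0}(1−X) = 2.525 mol/L.
Both paths are first order in R, so the instantaneous fraction to S is constant: dC_S/d(−C_R) = k₁/(k₁+k₂) = 0.7759.
C_S = 0.7759·(C_{R0}−C_R) = 0.7759×4.155 = 3.22 mol/L.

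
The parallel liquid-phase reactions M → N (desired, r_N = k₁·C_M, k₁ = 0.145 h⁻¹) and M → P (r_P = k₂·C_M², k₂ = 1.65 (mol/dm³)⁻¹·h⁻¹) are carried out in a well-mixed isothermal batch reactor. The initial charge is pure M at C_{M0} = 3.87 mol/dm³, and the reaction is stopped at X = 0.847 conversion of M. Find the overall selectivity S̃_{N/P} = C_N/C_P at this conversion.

C_M = C_{M0}(1−X) = 0.5921 mol/dm³.
Along a PFR/batch, dC_N/dC_M = −r_N/(r_N+r_P) = −k₁/(k₁+k₂·C_M).
Integrating from C_{M0} to C_M: C_N = (0.145/1.65)·ln[(0.145+1.65·3.87)/(0.145+1.65·0.592)] = 0.08788·ln(6.530/1.122) = 0.1548 mol/dm³.
C_P = (C_{M0}−C_M)−C_N = 3.123 mol/dm³; S̃_{N/P} = 0.1548/3.123 = 0.0496.

0.0496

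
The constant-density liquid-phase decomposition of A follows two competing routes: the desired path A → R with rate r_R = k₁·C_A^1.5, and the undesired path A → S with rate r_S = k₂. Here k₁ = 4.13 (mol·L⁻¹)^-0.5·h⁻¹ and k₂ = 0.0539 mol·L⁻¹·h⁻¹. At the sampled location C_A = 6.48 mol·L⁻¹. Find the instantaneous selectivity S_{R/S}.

1264

S_{R/S} = r_R/r_S = (k₁·C_A^1.5)/(k₂) = (k₁/k₂)·C_A^1.5.
= (4.13×6.480^1.5) / (0.0539) = 68.13/0.05390 = 1264.
Since the desired path is higher order in A, keeping C_A high (PFR or concentrated feed) favours R.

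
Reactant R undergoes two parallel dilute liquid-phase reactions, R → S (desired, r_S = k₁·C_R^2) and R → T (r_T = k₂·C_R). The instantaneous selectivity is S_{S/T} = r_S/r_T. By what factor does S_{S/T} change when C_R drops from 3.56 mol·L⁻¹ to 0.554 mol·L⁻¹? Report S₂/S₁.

0.156

S_{S/T} = (k₁/k₂)·C_R, so S₂/S₁ = (C_{R,2}/C_{R,1}).
= 0.554/3.56 = 0.156.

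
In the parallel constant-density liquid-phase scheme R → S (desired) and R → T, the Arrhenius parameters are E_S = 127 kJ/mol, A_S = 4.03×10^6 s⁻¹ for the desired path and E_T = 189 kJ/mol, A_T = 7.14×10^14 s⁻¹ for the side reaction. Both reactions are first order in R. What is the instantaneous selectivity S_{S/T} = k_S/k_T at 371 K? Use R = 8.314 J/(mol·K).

Since both paths have the same order in R, the concentration cancels and S_{S/T} = k_S/k_T = (A_S/A_T)·exp[(E_T−E_S)/(RT)].
(E_T−E_S)/(RT) = (189−127)×10³/(8.314×371) = 62000/3084 = 20.10.
k_S/k_T = (4.03×10^6/7.14×10^14)·exp(20.10) = 5.644×10^-9 × 5.365×10^8 = 3.03.

3.03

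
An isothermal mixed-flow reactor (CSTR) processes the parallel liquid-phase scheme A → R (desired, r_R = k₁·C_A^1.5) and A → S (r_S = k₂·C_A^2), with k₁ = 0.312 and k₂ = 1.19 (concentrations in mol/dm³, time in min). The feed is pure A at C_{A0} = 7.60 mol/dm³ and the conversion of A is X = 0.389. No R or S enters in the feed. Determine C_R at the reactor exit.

Exit C_A = C_{A0}(1−X) = 7.60×0.611 = 4.644 mol/dm³.
Rates in a CSTR are evaluated at the outlet concentration: r_R = 0.312×4.644^1.5 = 3.122, r_S = 1.19×4.644^2 = 25.66.
Fraction of consumed A going to R: r_R/(r_R+r_S) = 0.1085.
C_R = 0.1085·C_{A0}·X = 0.1085×7.60×0.389 = 0.321 mol/dm³.

0.321 mol/dm³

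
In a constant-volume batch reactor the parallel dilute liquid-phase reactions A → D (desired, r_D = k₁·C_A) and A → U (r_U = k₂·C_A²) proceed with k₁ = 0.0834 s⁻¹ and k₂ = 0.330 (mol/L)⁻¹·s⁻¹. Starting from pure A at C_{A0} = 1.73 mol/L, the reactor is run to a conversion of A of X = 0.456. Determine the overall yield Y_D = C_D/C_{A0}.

0.0741

C_A = C_{A0}(1−X) = 0.9411 mol/L.
Along a PFR/batch, dC_D/dC_A = −r_D/(r_D+r_U) = −k₁/(k₁+k₂·C_A).
Integrating from C_{A0} to C_A: C_D = (0.0834/0.330)·ln[(0.0834+0.330·1.73)/(0.0834+0.330·0.941)] = 0.2527·ln(0.6543/0.3940) = 0.1282 mol/L.
Y_D = C_D/C_{A0} = 0.1282/1.73 = 0.0741.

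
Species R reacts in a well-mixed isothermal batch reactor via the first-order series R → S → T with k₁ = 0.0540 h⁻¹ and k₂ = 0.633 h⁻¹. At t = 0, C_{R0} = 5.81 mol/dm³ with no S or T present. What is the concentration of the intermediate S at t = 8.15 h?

Solving the coupled first-order balances gives C_S(t) = [k₁/(k₂−k₁)]·C_{R0}·(e^(−k₁t) − e^(−k₂t)).
e^(−k₁t) = e^(−0.0540×8.15) = e^(−0.4401) = 0.6440; e^(−k₂t) = e^(−5.159) = 0.005748.
C_S = 0.0540×5.81/(0.633−0.0540) × (0.6440−0.005748) = 0.5419×0.6382 = 0.3458 mol/dm³.

0.346 mol/dm³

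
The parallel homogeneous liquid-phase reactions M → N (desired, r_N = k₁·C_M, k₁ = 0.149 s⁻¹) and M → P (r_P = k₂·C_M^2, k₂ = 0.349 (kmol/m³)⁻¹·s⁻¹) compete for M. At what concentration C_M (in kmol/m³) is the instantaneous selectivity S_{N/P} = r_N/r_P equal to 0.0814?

S_{N/P} = (k₁/k₂)·C_M⁻¹ ⇒ C_M = (S·k₂/k₁)^(-1).
= (0.0814×0.349/0.149)^(-1) = (0.1907)^(-1) = 5.24 kmol/m³.

5.24 kmol/m³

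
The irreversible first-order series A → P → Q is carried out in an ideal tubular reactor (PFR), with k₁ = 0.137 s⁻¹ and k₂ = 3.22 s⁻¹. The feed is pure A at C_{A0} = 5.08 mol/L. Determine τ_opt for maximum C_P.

Setting dC_P/dτ = 0 gives τ_opt = ln(k₂/k₁)/(k₂−k₁).
= ln(3.22/0.137)/(3.22−0.137) = ln(23.50)/3.083 = 3.157/3.083 = 1.02 s.

1.02 s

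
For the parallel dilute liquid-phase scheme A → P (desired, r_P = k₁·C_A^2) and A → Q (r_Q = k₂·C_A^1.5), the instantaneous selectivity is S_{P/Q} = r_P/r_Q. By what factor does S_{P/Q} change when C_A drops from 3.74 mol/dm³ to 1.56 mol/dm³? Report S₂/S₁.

S_{P/Q} = (k₁/k₂)·C_A^0.5, so S₂/S₁ = (C_{A,2}/C_{A,1})^0.5.
= (1.56/3.74)^0.5 = (0.4171)^0.5 = 0.646.
Selectivity toward P falls as C_A falls — high-concentration operation is favoured.

0.646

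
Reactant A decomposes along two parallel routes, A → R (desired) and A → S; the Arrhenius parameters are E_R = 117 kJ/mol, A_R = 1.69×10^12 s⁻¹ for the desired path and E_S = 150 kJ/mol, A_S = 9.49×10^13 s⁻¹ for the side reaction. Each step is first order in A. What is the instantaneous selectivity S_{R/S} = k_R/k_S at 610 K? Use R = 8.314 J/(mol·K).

Since both paths have the same order in A, the concentration cancels and S_{R/S} = k_R/k_S = (A_R/A_S)·exp[(E_S−E_R)/(RT)].
(E_S−E_R)/(RT) = (150−117)×10³/(8.314×610) = 33000/5072 = 6.507.
k_R/k_S = (1.69×10^12/9.49×10^13)·exp(6.507) = 0.01781 × 669.7 = 11.9.
Since E_R < E_S, lowering the temperature improves selectivity toward R.

11.9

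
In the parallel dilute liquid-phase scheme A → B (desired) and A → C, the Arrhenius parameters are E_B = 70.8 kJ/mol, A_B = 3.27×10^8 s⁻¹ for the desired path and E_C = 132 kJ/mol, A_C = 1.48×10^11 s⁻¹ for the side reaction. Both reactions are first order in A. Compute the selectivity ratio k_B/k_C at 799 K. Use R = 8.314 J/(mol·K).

22.2

k_B/k_C = (A_B/A_C)·exp[−(E_B−E_C)/(RT)] = (A_B/A_C)·exp[(E_C−E_B)/(RT)].
(E_C−E_B)/(RT) = (132−70.8)×10³/(8.314×799) = 61200/6643 = 9.213.
k_B/k_C = (3.27×10^8/1.48×10^11)·exp(9.213) = 0.002209 × 10025 = 22.2.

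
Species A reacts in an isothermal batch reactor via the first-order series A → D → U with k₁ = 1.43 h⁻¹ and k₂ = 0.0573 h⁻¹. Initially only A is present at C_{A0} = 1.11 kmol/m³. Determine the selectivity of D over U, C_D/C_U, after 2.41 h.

9.30

The intermediate concentration in a first-order A→B→C sequence is C_D = k₁C_{A0}(e^(−k₁t) − e^(−k₂t))/(k₂−k₁).
e^(−k₁t) = e^(−1.43×2.41) = e^(−3.446) = 0.03186; e^(−k₂t) = e^(−0.1381) = 0.8710.
C_D = 1.43×1.11/(0.0573−1.43) × (0.03186−0.8710) = (-1.156)×(-0.8392) = 0.9703 kmol/m³.
C_A = C_{A0}e^(−k₁t) = 0.03537 kmol/m³, so C_U = C_{A0}−C_A−C_D = 0.1043 kmol/m³; C_D/C_U = 9.30.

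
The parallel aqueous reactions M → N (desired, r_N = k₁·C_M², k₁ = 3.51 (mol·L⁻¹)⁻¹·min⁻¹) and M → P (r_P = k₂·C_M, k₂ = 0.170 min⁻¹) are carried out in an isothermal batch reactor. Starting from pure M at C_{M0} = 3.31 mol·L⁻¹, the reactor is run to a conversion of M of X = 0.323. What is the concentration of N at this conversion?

C_M = C_{M0}(1−X) = 2.241 mol·L⁻¹.
Along a PFR/batch, dC_P/dC_M = −r_P/(r_N+r_P) = −k₂/(k₂+k₁·C_M).
Integrating from C_{M0} to C_M: C_P = (0.170/3.51)·ln[(0.170+3.51·3.31)/(0.170+3.51·2.24)] = 0.04843·ln(11.79/8.035) = 0.01856 mol·L⁻¹.
Then C_N = (C_{M0}−C_M) − C_P = 1.069 − 0.01856 = 1.051 mol·L⁻¹.

1.05 mol·L⁻¹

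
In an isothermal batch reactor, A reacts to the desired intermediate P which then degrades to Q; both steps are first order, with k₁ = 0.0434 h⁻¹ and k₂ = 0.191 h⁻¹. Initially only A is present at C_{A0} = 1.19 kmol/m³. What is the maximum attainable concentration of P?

0.175 kmol/m³

For a first-order series the maximum intermediate yield is C_{P,max}/C_{A0} = (k₁/k₂)^[k₂/(k₂−k₁)].
= (0.0434/0.191)^(0.191/(0.191−0.0434)) = (0.2272)^(1.294) = 0.1470.
C_{P,max} = 0.1470×1.19 = 0.175 kmol/m³.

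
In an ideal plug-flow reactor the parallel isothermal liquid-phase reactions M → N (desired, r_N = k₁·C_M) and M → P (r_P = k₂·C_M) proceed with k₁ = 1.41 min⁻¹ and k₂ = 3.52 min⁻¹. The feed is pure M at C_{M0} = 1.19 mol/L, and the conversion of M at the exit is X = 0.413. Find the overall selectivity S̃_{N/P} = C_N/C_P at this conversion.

0.401

C_M = C_{M0}(1−X) = 0.6985 mol/L.
Both paths are first order in M, so the instantaneous fraction to N is constant: dC_N/d(−C_M) = k₁/(k₁+k₂) = 0.2860.
C_N = 0.2860·(C_{M0}−C_M) = 0.2860×0.4915 = 0.141 mol/L.
C_P = (C_{M0}−C_M)−C_N = 0.3509 mol/L; S̃_{N/P} = 0.1406/0.3509 = 0.401.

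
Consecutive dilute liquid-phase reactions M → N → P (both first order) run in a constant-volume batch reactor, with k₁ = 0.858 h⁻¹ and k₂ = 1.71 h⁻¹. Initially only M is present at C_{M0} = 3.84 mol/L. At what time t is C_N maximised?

0.809 h

Setting dC_N/dt = 0 gives t_opt = ln(k₂/k₁)/(k₂−k₁).
= ln(1.71/0.858)/(1.71−0.858) = ln(1.993)/0.8520 = 0.6896/0.8520 = 0.809 h.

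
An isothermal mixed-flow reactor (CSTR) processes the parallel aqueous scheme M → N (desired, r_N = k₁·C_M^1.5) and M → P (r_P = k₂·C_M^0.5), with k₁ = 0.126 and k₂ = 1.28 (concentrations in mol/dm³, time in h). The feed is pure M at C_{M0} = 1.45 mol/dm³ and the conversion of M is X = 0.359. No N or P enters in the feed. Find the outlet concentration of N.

0.0436 mol/dm³

Exit C_M = C_{M0}(1−X) = 1.45×0.641 = 0.9294 mol/dm³.
A CSTR operates uniformly at the exit composition, giving r_N = 0.1129 and r_P = 1.234 (each k·C_M^n at C_M = 0.9294).
Fraction of consumed M going to N: r_N/(r_N+r_P) = 0.08382.
C_N = 0.08382·C_{M0}·X = 0.08382×1.45×0.359 = 0.0436 mol/dm³.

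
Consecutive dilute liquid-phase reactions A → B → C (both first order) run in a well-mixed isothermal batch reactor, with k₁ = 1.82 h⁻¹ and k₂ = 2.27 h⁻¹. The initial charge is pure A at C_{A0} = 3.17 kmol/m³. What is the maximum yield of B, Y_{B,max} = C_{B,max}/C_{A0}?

At the optimum, C_{B,max}/C_{A0} = (k₁/k₂)^[k₂/(k₂−k₁)].
= (1.82/2.27)^(2.27/(2.27−1.82)) = (0.8018)^(5.044) = 0.3281.

0.328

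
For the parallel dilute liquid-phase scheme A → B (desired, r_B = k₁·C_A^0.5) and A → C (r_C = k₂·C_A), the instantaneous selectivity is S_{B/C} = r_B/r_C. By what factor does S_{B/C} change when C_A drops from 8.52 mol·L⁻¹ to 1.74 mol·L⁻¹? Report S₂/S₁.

2.21

S_{B/C} = (k₁/k₂)·C_A^-0.5, so S₂/S₁ = (C_{A,2}/C_{A,1})^-0.5.
= (1.74/8.52)^(-0.5) = (0.2042)^(-0.5) = 2.21.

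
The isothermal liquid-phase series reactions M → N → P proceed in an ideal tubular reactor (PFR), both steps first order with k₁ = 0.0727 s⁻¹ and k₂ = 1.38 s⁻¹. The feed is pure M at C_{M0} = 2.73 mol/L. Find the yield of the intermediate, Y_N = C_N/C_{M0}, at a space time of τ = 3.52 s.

0.0426

The intermediate concentration in a first-order A→B→C sequence is C_N = k₁C_{M0}(e^(−k₁τ) − e^(−k₂τ))/(k₂−k₁).
e^(−k₁τ) = e^(−0.0727×3.52) = e^(−0.2559) = 0.7742; e^(−k₂τ) = e^(−4.858) = 0.007769.
C_N = 0.0727×2.73/(1.38−0.0727) × (0.7742−0.007769) = 0.1518×0.7664 = 0.1164 mol/L.
Y_N = C_N/C_{M0} = 0.1164/2.73 = 0.0426.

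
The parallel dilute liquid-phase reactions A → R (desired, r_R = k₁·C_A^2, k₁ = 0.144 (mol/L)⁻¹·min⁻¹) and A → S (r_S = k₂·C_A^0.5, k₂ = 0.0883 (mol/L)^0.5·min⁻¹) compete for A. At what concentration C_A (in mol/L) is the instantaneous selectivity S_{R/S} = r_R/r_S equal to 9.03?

3.13 mol/L

S_{R/S} = (k₁/k₂)·C_A^1.5 ⇒ C_A = (S·k₂/k₁)^(1/1.5).
= (9.03×0.0883/0.144)^(0.6667) = (5.537)^(0.6667) = 3.13 mol/L.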